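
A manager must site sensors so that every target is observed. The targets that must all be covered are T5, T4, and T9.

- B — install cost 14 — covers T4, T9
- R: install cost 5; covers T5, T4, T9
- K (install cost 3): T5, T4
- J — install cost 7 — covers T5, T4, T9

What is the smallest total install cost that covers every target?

5

The greedy cost-per-new-target heuristic would pick K and R for 8, but a cheaper cover exists.
R alone covers T5, T4, T9 — every target.
Total install cost: 5.
No cover costs less than 5.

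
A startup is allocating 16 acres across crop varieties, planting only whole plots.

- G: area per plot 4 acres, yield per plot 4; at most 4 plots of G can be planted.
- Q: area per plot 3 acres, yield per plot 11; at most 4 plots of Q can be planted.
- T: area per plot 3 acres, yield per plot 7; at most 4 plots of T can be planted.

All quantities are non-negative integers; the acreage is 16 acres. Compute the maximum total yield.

51

Q has the best ratio (11/3); taking only Q gives at most 4×11 = 44 (stopped by the supply cap of 4).
Mixing does better — 4×Q and 1×T: area 15 ≤ 16, yield 4·11 + 1·7 = 51.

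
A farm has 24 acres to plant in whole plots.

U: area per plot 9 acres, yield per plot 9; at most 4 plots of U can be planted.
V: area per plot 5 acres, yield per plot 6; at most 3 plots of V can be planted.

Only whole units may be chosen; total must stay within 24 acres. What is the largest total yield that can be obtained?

V has the best ratio (6/5); taking only V gives at most 3×6 = 18 (stopped by the supply cap of 3).
Mixing does better — 1×U and 3×V: area 24 ≤ 24, yield 1·9 + 3·6 = 27.

27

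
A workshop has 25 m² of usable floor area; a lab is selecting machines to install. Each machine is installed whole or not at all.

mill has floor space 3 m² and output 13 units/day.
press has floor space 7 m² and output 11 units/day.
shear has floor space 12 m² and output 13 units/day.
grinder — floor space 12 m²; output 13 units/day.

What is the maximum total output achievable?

Allowing fractional choices, the relaxed optimum would be about 40.2, but machines are indivisible.
mill + press + grinder: floor space 3 + 7 + 12 = 22 ≤ 25, output 13 + 11 + 13 = 37.
mill + press + shear: floor space 3 + 7 + 12 = 22 ≤ 25, output 13 + 11 + 13 = 37.
The maximum output is 37; one optimal choice is mill, press, and shear.

37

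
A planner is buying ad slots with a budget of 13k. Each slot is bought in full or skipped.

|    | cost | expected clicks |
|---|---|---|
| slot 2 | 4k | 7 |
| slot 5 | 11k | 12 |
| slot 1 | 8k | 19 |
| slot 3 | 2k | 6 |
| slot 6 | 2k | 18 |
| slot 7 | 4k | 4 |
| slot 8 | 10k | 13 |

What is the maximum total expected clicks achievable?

43

Allowing fractional choices, the relaxed optimum would be about 44.8, but ad slots are indivisible.
slot 1 + slot 3 + slot 6: cost 8 + 2 + 2 = 12 ≤ 13, expected clicks 19 + 6 + 18 = 43.
slot 1 + slot 6: cost 8 + 2 = 10 ≤ 13, expected clicks 19 + 18 = 37.
slot 2 + slot 3 + slot 6 + slot 7: cost 4 + 2 + 2 + 4 = 12 ≤ 13, expected clicks 7 + 6 + 18 + 4 = 35.
Best is slot 1, slot 3, and slot 6 with total expected clicks 43.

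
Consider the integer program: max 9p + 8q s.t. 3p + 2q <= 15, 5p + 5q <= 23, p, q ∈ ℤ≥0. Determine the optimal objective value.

The continuous relaxation peaks at (4.6, 0) with value 41.40; rounding to a feasible lattice point costs some objective.
(p,q)=(4,0): 3·4+2·0=12≤15, 5·4+5·0=20≤23, objective 36.
(p,q)=(3,1): 3·3+2·1=11≤15, 5·3+5·1=20≤23, objective 35.
No feasible integer point exceeds 36.

36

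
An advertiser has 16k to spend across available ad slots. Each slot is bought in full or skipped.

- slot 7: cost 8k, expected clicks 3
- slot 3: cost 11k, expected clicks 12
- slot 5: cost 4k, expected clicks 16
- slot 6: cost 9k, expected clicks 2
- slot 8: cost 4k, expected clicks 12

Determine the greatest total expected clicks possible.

Take slot 7, slot 5, and slot 8: cost 8 + 4 + 4 = 16 ≤ 16, expected clicks 3 + 16 + 12 = 31.
No other feasible combination does better.

31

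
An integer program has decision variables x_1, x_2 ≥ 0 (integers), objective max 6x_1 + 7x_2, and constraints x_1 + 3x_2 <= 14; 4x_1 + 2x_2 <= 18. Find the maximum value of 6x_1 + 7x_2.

The continuous relaxation peaks at (2.6, 3.8) with value 42.20; rounding to a feasible lattice point costs some objective.
(x_1,x_2)=(2,4): 1·2+3·4=14≤14, 4·2+2·4=16≤18, objective 40.
(x_1,x_2)=(3,3): 1·3+3·3=12≤14, 4·3+2·3=18≤18, objective 39.
(x_1,x_2)=(1,4): 1·1+3·4=13≤14, 4·1+2·4=12≤18, objective 34.
(x_1,x_2)=(2,3): 1·2+3·3=11≤14, 4·2+2·3=14≤18, objective 33.
Maximum is 40 at (x_1,x_2)=(2,4).

40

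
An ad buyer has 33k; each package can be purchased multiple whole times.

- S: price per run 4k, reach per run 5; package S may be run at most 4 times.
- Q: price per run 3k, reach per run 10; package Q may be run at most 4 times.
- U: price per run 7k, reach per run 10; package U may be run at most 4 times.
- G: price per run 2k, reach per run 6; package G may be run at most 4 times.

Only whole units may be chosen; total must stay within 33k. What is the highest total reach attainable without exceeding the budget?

This is a bounded integer knapsack.
Take 1×S, 4×Q, 1×U, and 4×G: price 31 ≤ 33, reach 1·5 + 4·10 + 1·10 + 4·6 = 79.
Q has the best ratio (10/3) and is taken to its limit of 4; remaining capacity is filled optimally with the others.

79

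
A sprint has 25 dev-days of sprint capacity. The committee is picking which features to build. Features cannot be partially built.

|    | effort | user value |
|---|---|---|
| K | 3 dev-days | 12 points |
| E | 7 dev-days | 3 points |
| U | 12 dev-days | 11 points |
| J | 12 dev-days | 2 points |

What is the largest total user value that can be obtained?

26

This is a 0-1 knapsack instance.
Allowing fractional choices, the relaxed optimum would be about 26.5, but features are indivisible.
K + E + U: effort 3 + 7 + 12 = 22 ≤ 25, user value 12 + 3 + 11 = 26.
K + U: effort 3 + 12 = 15 ≤ 25, user value 12 + 11 = 23.
Best is K, E, and U with total user value 26.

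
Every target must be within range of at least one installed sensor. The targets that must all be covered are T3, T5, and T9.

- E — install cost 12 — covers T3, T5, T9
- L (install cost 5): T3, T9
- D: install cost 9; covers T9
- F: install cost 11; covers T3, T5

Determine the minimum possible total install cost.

12

The greedy cost-per-new-target heuristic would pick L and F for 16, but a cheaper cover exists.
E alone covers T3, T5, T9 — every target.
Total install cost: 12.
No cover costs less than 12.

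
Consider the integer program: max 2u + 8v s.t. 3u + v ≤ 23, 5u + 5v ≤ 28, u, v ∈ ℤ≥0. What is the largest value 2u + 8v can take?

40

The continuous relaxation peaks at (0, 5.6) with value 44.80; rounding to a feasible lattice point costs some objective.
(u,v)=(0,5): 3·0+1·5=5≤23, 5·0+5·5=25≤28, objective 40.
(u,v)=(1,4): 3·1+1·4=7≤23, 5·1+5·4=25≤28, objective 34.
(u,v)=(0,4): 3·0+1·4=4≤23, 5·0+5·4=20≤28, objective 32.
No feasible integer point exceeds 40.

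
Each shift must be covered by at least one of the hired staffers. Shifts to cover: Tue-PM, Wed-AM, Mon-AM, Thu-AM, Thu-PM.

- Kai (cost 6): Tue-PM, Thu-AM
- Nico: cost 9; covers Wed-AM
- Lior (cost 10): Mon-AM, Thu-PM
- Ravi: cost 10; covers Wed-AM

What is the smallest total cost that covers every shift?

This is a weighted set-cover instance.
Choose Kai, Nico, and Lior: together they cover Tue-PM, Wed-AM, Mon-AM, Thu-AM, Thu-PM — every shift.
Total cost: 6 + 9 + 10 = 25.
No cover costs less than 25.

25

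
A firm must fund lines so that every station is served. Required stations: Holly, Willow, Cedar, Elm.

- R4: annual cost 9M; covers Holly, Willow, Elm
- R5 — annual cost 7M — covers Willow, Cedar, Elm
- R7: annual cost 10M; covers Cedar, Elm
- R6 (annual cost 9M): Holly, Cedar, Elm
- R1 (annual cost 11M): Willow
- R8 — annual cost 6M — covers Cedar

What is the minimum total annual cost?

This is a weighted set-cover instance.
The greedy cost-per-new-station heuristic would pick R5 and R4 for 16, but a cheaper cover exists.
Choose R4 and R8: together they cover Holly, Willow, Cedar, Elm — every station.
Total annual cost: 9 + 6 = 15.
No cover costs less than 15.

15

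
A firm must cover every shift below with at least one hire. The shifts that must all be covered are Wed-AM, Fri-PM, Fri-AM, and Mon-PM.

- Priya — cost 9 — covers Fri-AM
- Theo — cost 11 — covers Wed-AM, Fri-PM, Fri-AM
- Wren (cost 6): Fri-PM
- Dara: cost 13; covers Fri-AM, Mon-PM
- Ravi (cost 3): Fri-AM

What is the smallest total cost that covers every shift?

This is a weighted set-cover instance.
The greedy cost-per-new-shift heuristic would pick Ravi, Theo, and Dara for 27, but a cheaper cover exists.
Choose Theo and Dara: together they cover Wed-AM, Fri-PM, Fri-AM, Mon-PM — every shift.
Total cost: 11 + 13 = 24.
No cover costs less than 24.

24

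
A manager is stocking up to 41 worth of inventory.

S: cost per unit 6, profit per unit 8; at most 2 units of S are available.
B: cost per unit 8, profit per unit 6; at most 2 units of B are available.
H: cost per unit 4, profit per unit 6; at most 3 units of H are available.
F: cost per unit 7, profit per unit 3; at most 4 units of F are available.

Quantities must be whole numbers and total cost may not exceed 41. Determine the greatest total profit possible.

46

H has the best ratio (6/4); taking only H gives at most 3×6 = 18 (stopped by the supply cap of 3).
Mixing does better — 2×S, 2×B, and 3×H: cost 40 ≤ 41, profit 2·8 + 2·6 + 3·6 = 46.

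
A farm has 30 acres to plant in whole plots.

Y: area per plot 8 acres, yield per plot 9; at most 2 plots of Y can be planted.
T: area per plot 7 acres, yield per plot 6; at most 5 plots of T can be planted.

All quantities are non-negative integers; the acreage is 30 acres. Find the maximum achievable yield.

Take 2×Y and 2×T: area 30 ≤ 30, yield 2·9 + 2·6 = 30.
Y has the best ratio (9/8) and is taken to its limit of 2; remaining capacity is filled optimally with the others.

30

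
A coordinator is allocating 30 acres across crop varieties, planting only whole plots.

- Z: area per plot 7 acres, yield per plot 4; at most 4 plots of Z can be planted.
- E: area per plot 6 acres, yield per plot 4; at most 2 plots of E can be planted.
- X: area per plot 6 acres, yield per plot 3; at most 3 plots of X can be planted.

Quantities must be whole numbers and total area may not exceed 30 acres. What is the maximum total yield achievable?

This is a bounded integer knapsack.
E has the best ratio (4/6); taking only E gives at most 2×4 = 8 (stopped by the supply cap of 2).
Mixing does better — 2×E and 3×X: area 30 ≤ 30, yield 2·4 + 3·3 = 17.

17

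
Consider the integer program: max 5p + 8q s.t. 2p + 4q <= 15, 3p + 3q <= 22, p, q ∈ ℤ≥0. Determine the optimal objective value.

Relaxing integrality, the LP optimum is 37.17 at (p,q) = (7.17, 0.167), which is not an integer point.
(p,q)=(7,0): 2·7+4·0=14≤15, 3·7+3·0=21≤22, objective 35.
(p,q)=(6,0): 2·6+4·0=12≤15, 3·6+3·0=18≤22, objective 30.
Maximum is 35 at (p,q)=(7,0).

35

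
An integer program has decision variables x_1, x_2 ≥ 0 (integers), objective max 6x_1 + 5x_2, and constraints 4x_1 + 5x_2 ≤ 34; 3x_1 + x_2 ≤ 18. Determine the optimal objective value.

The continuous relaxation peaks at (5.09, 2.73) with value 44.18; rounding to a feasible lattice point costs some objective.
(x_1,x_2)=(5,2): 4·5+5·2=30≤34, 3·5+1·2=17≤18, objective 40.
(x_1,x_2)=(4,3): 4·4+5·3=31≤34, 3·4+1·3=15≤18, objective 39.
(x_1,x_2)=(5,1): 4·5+5·1=25≤34, 3·5+1·1=16≤18, objective 35.
No feasible integer point exceeds 40.

40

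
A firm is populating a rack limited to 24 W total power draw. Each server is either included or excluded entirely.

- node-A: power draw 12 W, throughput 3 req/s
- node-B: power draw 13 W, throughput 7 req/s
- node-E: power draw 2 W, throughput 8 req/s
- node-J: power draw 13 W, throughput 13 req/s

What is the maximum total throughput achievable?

Allowing fractional choices, the relaxed optimum would be about 25.8, but servers are indivisible.
node-B + node-E: power draw 13 + 2 = 15 ≤ 24, throughput 7 + 8 = 15.
node-E + node-J: power draw 2 + 13 = 15 ≤ 24, throughput 8 + 13 = 21.
node-J: power draw 13 ≤ 24, throughput 13.
Best is node-E and node-J with total throughput 21.

21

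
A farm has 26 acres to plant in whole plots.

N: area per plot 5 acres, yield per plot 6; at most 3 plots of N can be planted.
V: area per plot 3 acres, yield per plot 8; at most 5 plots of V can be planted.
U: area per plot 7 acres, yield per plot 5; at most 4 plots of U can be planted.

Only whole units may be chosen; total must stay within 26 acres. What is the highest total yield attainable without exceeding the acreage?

52

This is a bounded integer knapsack.
V has the best ratio (8/3); taking only V gives at most 5×8 = 40 (stopped by the supply cap of 5).
Mixing does better — 2×N and 5×V: area 25 ≤ 26, yield 2·6 + 5·8 = 52.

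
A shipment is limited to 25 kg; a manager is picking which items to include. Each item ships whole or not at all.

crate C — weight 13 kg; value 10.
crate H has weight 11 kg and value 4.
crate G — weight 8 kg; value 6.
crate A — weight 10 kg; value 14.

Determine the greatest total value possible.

24

Allowing fractional choices, the relaxed optimum would be about 25.5, but items are indivisible.
crate H + crate A: weight 11 + 10 = 21 ≤ 25, value 4 + 14 = 18.
crate C + crate A: weight 13 + 10 = 23 ≤ 25, value 10 + 14 = 24.
crate G + crate A: weight 8 + 10 = 18 ≤ 25, value 6 + 14 = 20.
Best is crate C and crate A with total value 24.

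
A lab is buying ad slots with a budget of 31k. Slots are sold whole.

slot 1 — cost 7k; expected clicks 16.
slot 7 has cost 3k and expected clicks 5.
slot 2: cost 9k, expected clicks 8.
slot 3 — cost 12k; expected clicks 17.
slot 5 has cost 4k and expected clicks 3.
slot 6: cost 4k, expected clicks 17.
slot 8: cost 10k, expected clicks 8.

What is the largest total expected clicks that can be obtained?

58

Treat it as a binary knapsack problem.
slot 1 + slot 7 + slot 3 + slot 6: cost 7 + 3 + 12 + 4 = 26 ≤ 31, expected clicks 16 + 5 + 17 + 17 = 55.
slot 1 + slot 3 + slot 5 + slot 6: cost 7 + 12 + 4 + 4 = 27 ≤ 31, expected clicks 16 + 17 + 3 + 17 = 53.
slot 1 + slot 7 + slot 3 + slot 5 + slot 6: cost 7 + 3 + 12 + 4 + 4 = 30 ≤ 31, expected clicks 16 + 5 + 17 + 3 + 17 = 58.
Best is slot 1, slot 7, slot 3, slot 5, and slot 6 with total expected clicks 58.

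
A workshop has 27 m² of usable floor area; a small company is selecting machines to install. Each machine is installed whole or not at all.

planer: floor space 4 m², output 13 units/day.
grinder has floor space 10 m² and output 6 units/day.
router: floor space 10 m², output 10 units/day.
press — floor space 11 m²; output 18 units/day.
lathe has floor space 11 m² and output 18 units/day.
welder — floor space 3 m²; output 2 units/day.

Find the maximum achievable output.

planer + router + lathe: floor space 4 + 10 + 11 = 25 ≤ 27, output 13 + 10 + 18 = 41.
planer + router + press: floor space 4 + 10 + 11 = 25 ≤ 27, output 13 + 10 + 18 = 41.
planer + press + lathe: floor space 4 + 11 + 11 = 26 ≤ 27, output 13 + 18 + 18 = 49.
Best is planer, press, and lathe with total output 49.

49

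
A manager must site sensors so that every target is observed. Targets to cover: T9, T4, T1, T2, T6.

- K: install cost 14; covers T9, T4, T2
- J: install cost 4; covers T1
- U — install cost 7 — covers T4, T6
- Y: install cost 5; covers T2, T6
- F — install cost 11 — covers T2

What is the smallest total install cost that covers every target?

23

Choose K, J, and Y: together they cover T9, T4, T1, T2, T6 — every target.
Total install cost: 14 + 4 + 5 = 23.
No cover costs less than 23.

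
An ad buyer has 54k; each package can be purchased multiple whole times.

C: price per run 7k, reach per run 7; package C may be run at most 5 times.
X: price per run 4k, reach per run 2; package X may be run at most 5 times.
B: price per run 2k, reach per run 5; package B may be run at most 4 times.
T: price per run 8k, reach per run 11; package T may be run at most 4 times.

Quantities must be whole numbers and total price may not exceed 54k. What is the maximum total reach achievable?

3×C, 4×B, and 3×T: price 53 ≤ 54, reach 3·7 + 4·5 + 3·11 = 74.
2×C, 4×B, and 4×T: price 54 ≤ 54, reach 2·7 + 4·5 + 4·11 = 78.
Best is 78.

78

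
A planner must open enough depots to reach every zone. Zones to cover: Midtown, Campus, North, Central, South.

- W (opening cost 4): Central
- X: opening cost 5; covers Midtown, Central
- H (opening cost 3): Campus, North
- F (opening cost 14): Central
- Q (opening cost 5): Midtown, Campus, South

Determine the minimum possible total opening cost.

12

The greedy cost-per-new-zone heuristic would pick H, X, and Q for 13, but a cheaper cover exists.
Choose W, H, and Q: together they cover Midtown, Campus, North, Central, South — every zone.
Total opening cost: 4 + 3 + 5 = 12.
No cover costs less than 12.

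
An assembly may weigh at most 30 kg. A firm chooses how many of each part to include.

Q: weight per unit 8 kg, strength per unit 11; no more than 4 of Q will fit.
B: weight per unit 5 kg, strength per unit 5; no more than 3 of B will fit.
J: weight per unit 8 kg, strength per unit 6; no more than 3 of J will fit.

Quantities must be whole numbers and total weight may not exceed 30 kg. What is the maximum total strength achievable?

38

Q has the best ratio (11/8); taking only Q gives at most 3×11 = 33 (stopped by the weight limit).
Mixing does better — 3×Q and 1×B: weight 29 ≤ 30, strength 3·11 + 1·5 = 38.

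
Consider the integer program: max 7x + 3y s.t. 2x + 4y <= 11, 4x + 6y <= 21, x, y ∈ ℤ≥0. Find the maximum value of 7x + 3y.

(x,y)=(5,0) is feasible, giving 35.
(x,y)=(4,0) is feasible, giving 28.
Maximum is 35 at (x,y)=(5,0).

35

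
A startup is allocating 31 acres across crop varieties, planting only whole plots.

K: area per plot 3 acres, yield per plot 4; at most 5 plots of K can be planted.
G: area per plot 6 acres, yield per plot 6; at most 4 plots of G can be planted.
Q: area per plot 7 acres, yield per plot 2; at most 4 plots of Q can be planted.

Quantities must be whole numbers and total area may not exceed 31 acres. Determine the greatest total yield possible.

34

K has the best ratio (4/3); taking only K gives at most 5×4 = 20 (stopped by the supply cap of 5).
Mixing does better — 4×K and 3×G: area 30 ≤ 31, yield 4·4 + 3·6 = 34.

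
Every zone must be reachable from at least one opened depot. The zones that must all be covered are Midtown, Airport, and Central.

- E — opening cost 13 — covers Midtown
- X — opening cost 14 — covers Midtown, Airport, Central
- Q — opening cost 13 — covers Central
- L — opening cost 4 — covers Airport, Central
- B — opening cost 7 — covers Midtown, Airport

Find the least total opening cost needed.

11

Choose L and B: together they cover Midtown, Airport, Central — every zone.
Total opening cost: 4 + 7 = 11.
No cover costs less than 11.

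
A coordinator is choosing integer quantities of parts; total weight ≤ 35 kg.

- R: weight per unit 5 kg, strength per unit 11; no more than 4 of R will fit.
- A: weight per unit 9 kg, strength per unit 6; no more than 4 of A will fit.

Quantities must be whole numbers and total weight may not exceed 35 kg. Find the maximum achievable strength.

50

Take 4×R and 1×A: weight 29 ≤ 35, strength 4·11 + 1·6 = 50.
R has the best ratio (11/5) and is taken to its limit of 4; remaining capacity is filled optimally with the others.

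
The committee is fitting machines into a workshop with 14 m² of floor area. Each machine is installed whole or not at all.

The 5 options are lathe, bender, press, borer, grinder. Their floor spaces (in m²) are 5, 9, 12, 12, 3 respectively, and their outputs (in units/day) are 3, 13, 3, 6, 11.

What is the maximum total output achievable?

lathe + bender: floor space 5 + 9 = 14 ≤ 14, output 3 + 13 = 16.
lathe + grinder: floor space 5 + 3 = 8 ≤ 14, output 3 + 11 = 14.
bender + grinder: floor space 9 + 3 = 12 ≤ 14, output 13 + 11 = 24.
Best is bender and grinder with total output 24.

24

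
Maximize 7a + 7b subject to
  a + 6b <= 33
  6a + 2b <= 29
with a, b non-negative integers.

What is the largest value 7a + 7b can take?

(a,b)=(3,5): 1·3+6·5=33≤33, 6·3+2·5=28≤29, objective 56.
(a,b)=(3,4): 1·3+6·4=27≤33, 6·3+2·4=26≤29, objective 49.
(a,b)=(2,5): 1·2+6·5=32≤33, 6·2+2·5=22≤29, objective 49.
The best lattice point is (3,5), giving 56.

56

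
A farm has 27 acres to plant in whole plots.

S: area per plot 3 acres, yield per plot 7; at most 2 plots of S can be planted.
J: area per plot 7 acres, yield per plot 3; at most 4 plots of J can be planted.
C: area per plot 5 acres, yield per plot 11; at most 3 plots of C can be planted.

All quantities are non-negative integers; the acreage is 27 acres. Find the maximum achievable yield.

47

This is a bounded integer knapsack.
2×S and 3×C: area 21 ≤ 27, yield 2·7 + 3·11 = 47.
1×S, 1×J, and 3×C: area 25 ≤ 27, yield 1·7 + 1·3 + 3·11 = 43.
Best is 47.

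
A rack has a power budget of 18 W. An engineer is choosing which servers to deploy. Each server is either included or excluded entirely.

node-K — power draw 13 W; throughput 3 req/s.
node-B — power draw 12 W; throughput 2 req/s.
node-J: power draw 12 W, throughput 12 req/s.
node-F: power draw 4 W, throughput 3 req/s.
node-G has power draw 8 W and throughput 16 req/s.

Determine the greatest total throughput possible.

Allowing fractional choices, the relaxed optimum would be about 26.0, but servers are indivisible.
node-F + node-G: power draw 4 + 8 = 12 ≤ 18, throughput 3 + 16 = 19.
node-G: power draw 8 ≤ 18, throughput 16.
Best is node-F and node-G with total throughput 19.

19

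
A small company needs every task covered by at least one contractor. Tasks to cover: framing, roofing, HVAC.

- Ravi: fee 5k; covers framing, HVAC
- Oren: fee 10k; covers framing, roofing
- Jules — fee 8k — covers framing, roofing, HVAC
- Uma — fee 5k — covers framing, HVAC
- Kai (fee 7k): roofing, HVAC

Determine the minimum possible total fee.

Jules alone covers framing, roofing, HVAC — every task.
Total fee: 8.

8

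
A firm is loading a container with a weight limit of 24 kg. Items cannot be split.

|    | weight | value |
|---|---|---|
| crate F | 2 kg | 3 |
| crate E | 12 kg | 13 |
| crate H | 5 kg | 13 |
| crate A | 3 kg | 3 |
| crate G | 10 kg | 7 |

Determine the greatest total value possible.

Treat it as a binary knapsack problem.
Allowing fractional choices, the relaxed optimum would be about 33.4, but items are indivisible.
crate F + crate E + crate H + crate A: weight 2 + 12 + 5 + 3 = 22 ≤ 24, value 3 + 13 + 13 + 3 = 32.
crate F + crate E + crate H: weight 2 + 12 + 5 = 19 ≤ 24, value 3 + 13 + 13 = 29.
Best is crate F, crate E, crate H, and crate A with total value 32.

32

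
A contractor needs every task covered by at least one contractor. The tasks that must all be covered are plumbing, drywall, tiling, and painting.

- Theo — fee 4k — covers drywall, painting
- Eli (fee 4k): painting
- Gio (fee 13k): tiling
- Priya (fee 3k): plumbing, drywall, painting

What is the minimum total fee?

Choose Gio and Priya: together they cover plumbing, drywall, tiling, painting — every task.
Total fee: 13 + 3 = 16.
No cover costs less than 16.

16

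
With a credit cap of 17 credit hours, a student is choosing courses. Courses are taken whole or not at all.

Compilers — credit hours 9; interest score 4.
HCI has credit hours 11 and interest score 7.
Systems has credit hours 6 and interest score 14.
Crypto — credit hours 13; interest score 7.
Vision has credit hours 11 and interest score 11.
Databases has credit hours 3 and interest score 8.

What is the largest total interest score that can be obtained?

25

Allowing fractional choices, the relaxed optimum would be about 30.0, but courses are indivisible.
Systems + Vision: credit hours 6 + 11 = 17 ≤ 17, interest score 14 + 11 = 25.
Systems + Databases: credit hours 6 + 3 = 9 ≤ 17, interest score 14 + 8 = 22.
HCI + Systems: credit hours 11 + 6 = 17 ≤ 17, interest score 7 + 14 = 21.
Best is Systems and Vision with total interest score 25.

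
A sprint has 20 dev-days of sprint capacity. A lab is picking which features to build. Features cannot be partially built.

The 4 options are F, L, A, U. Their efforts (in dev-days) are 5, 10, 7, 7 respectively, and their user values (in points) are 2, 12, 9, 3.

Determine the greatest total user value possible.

21

Take L and A: effort 10 + 7 = 17 ≤ 20, user value 12 + 9 = 21.
No other feasible combination does better.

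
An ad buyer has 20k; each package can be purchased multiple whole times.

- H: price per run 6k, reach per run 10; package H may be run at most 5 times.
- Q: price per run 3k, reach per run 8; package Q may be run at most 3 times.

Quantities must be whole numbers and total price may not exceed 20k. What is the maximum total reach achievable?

36

Q has the best ratio (8/3); taking only Q gives at most 3×8 = 24 (stopped by the supply cap of 3).
Mixing does better — 2×H and 2×Q: price 18 ≤ 20, reach 2·10 + 2·8 = 36.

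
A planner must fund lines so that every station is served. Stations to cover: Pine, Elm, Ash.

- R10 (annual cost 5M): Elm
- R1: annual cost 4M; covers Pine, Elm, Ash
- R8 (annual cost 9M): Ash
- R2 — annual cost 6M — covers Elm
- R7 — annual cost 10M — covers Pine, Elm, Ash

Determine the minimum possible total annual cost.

This is a weighted set-cover instance.
R1 alone covers Pine, Elm, Ash — every station.
Total annual cost: 4.
No cover costs less than 4.

4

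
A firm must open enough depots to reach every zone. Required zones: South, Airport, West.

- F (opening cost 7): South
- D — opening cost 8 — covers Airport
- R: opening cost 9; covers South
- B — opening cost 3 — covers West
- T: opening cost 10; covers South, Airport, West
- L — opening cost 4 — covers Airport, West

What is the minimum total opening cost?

10

The greedy cost-per-new-zone heuristic would pick L and F for 11, but a cheaper cover exists.
T alone covers South, Airport, West — every zone.
Total opening cost: 10.
No cover costs less than 10.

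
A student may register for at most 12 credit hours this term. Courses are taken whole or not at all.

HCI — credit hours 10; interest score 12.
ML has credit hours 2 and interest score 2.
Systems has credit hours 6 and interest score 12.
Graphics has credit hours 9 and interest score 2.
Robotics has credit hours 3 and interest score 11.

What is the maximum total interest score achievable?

25

This is a 0-1 knapsack instance.
Systems + Robotics: credit hours 6 + 3 = 9 ≤ 12, interest score 12 + 11 = 23.
ML + Systems + Robotics: credit hours 2 + 6 + 3 = 11 ≤ 12, interest score 2 + 12 + 11 = 25.
Best is ML, Systems, and Robotics with total interest score 25.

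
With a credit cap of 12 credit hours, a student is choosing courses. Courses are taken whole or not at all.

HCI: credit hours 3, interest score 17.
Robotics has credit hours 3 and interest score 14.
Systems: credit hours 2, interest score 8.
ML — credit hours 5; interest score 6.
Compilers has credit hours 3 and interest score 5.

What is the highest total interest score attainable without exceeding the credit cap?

44

Allowing fractional choices, the relaxed optimum would be about 45.2, but courses are indivisible.
HCI + Robotics + Systems: credit hours 3 + 3 + 2 = 8 ≤ 12, interest score 17 + 14 + 8 = 39.
HCI + Robotics + Systems + Compilers: credit hours 3 + 3 + 2 + 3 = 11 ≤ 12, interest score 17 + 14 + 8 + 5 = 44.
Best is HCI, Robotics, Systems, and Compilers with total interest score 44.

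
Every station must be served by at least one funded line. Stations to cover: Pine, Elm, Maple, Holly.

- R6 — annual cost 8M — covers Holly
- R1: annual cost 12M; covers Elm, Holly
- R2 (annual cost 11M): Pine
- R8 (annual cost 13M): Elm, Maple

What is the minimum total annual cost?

The greedy cost-per-new-station heuristic would pick R1, R2, and R8 for 36, but a cheaper cover exists.
Choose R6, R2, and R8: together they cover Pine, Elm, Maple, Holly — every station.
Total annual cost: 8 + 11 + 13 = 32.
No cover costs less than 32.

32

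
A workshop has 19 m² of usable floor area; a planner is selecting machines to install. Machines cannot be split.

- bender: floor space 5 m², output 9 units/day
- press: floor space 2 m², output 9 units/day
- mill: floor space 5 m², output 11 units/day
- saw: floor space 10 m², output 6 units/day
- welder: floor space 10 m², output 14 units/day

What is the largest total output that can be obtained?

34

Allowing fractional choices, the relaxed optimum would be about 38.8, but machines are indivisible.
bender + press + welder: floor space 5 + 2 + 10 = 17 ≤ 19, output 9 + 9 + 14 = 32.
press + mill + welder: floor space 2 + 5 + 10 = 17 ≤ 19, output 9 + 11 + 14 = 34.
bender + press + mill: floor space 5 + 2 + 5 = 12 ≤ 19, output 9 + 9 + 11 = 29.
Best is press, mill, and welder with total output 34.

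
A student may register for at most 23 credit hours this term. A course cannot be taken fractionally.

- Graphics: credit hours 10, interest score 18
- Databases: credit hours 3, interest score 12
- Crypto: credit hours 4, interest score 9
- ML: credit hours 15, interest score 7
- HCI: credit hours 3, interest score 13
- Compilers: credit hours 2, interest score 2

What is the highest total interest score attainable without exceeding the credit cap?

54

Allowing fractional choices, the relaxed optimum would be about 54.5, but courses are indivisible.
Graphics + Databases + Crypto + HCI + Compilers: credit hours 10 + 3 + 4 + 3 + 2 = 22 ≤ 23, interest score 18 + 12 + 9 + 13 + 2 = 54.
Graphics + Databases + HCI + Compilers: credit hours 10 + 3 + 3 + 2 = 18 ≤ 23, interest score 18 + 12 + 13 + 2 = 45.
Graphics + Databases + Crypto + HCI: credit hours 10 + 3 + 4 + 3 = 20 ≤ 23, interest score 18 + 12 + 9 + 13 = 52.
Best is Graphics, Databases, Crypto, HCI, and Compilers with total interest score 54.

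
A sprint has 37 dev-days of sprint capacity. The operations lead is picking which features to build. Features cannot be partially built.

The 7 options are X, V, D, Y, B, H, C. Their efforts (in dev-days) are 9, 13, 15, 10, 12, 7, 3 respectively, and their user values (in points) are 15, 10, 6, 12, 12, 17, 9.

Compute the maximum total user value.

Take X, Y, H, and C: effort 9 + 10 + 7 + 3 = 29 ≤ 37, user value 15 + 12 + 17 + 9 = 53.
No feasible combination exceeds this.

53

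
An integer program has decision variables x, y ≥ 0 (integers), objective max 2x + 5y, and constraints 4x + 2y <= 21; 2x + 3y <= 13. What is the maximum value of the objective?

20

Relaxing integrality, the LP optimum is 21.67 at (x,y) = (0, 4.33), which is not an integer point.
(x,y)=(0,4): 4·0+2·4=8≤21, 2·0+3·4=12≤13, objective 20.
(x,y)=(1,3): 4·1+2·3=10≤21, 2·1+3·3=11≤13, objective 17.
The best lattice point is (0,4), giving 20.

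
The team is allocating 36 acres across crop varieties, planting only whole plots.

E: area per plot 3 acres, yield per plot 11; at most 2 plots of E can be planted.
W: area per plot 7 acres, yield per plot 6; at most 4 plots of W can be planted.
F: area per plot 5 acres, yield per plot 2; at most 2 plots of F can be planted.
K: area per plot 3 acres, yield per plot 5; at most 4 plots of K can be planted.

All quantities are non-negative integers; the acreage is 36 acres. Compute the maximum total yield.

2×E, 3×W, and 3×K: area 36 ≤ 36, yield 2·11 + 3·6 + 3·5 = 55.
2×E, 2×W, and 4×K: area 32 ≤ 36, yield 2·11 + 2·6 + 4·5 = 54.
Best is 55.

55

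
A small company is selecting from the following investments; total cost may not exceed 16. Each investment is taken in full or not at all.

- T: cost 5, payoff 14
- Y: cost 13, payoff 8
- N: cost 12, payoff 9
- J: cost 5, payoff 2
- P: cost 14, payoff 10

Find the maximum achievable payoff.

This is an integer program with binary decision variables.
P: cost 14 ≤ 16, payoff 10.
T: cost 5 ≤ 16, payoff 14.
T + J: cost 5 + 5 = 10 ≤ 16, payoff 14 + 2 = 16.
Best is T and J with total payoff 16.

16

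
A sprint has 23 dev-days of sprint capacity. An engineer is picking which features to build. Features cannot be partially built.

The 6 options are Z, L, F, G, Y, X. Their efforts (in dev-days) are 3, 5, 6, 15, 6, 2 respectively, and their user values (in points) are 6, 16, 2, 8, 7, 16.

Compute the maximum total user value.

47

Z + L + F + Y + X: effort 3 + 5 + 6 + 6 + 2 = 22 ≤ 23, user value 6 + 16 + 2 + 7 + 16 = 47.
Z + L + Y + X: effort 3 + 5 + 6 + 2 = 16 ≤ 23, user value 6 + 16 + 7 + 16 = 45.
L + F + Y + X: effort 5 + 6 + 6 + 2 = 19 ≤ 23, user value 16 + 2 + 7 + 16 = 41.
Best is Z, L, F, Y, and X with total user value 47.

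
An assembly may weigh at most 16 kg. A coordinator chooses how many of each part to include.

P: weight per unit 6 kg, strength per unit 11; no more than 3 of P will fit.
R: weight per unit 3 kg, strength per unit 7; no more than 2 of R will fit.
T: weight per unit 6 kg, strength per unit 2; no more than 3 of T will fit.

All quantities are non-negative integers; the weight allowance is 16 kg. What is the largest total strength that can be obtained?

29

This is a bounded integer knapsack.
R has the best ratio (7/3); taking only R gives at most 2×7 = 14 (stopped by the supply cap of 2).
Mixing does better — 2×P and 1×R: weight 15 ≤ 16, strength 2·11 + 1·7 = 29.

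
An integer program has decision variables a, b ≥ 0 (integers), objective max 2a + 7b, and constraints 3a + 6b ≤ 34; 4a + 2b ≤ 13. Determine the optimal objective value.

Relaxing integrality, the LP optimum is 39.67 at (a,b) = (0, 5.67), which is not an integer point.
(a,b)=(0,5) is feasible, giving 35.
(a,b)=(1,4) is feasible, giving 30.
(a,b)=(0,4) is feasible, giving 28.
The best lattice point is (0,5), giving 35.

35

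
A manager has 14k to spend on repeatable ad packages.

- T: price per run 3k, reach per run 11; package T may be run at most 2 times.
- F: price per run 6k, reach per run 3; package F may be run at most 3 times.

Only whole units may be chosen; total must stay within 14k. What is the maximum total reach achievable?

This is a bounded integer knapsack.
T has the best ratio (11/3); taking only T gives at most 2×11 = 22 (stopped by the supply cap of 2).
Mixing does better — 2×T and 1×F: price 12 ≤ 14, reach 2·11 + 1·3 = 25.

25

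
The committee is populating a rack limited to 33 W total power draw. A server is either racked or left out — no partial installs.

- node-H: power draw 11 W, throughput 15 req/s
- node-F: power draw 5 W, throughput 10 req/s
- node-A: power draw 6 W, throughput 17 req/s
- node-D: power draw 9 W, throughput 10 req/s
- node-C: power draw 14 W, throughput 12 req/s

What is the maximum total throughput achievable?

This is a 0-1 knapsack instance.
node-H + node-A + node-C: power draw 11 + 6 + 14 = 31 ≤ 33, throughput 15 + 17 + 12 = 44.
node-H + node-F + node-A + node-D: power draw 11 + 5 + 6 + 9 = 31 ≤ 33, throughput 15 + 10 + 17 + 10 = 52.
Best is node-H, node-F, node-A, and node-D with total throughput 52.

52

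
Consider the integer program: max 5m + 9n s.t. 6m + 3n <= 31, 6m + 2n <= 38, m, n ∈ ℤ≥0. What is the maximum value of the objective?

Relaxing integrality, the LP optimum is 93.00 at (m,n) = (0, 10.3), which is not an integer point.
(m,n)=(0,10): 6·0+3·10=30≤31, 6·0+2·10=20≤38, objective 90.
(m,n)=(0,9): 6·0+3·9=27≤31, 6·0+2·9=18≤38, objective 81.
No feasible integer point exceeds 90.

90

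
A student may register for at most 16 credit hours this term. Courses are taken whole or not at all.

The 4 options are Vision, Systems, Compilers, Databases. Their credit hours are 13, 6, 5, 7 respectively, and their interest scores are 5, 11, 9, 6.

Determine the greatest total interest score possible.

20

Allowing fractional choices, the relaxed optimum would be about 24.3, but courses are indivisible.
Compilers + Databases: credit hours 5 + 7 = 12 ≤ 16, interest score 9 + 6 = 15.
Systems + Compilers: credit hours 6 + 5 = 11 ≤ 16, interest score 11 + 9 = 20.
Systems + Databases: credit hours 6 + 7 = 13 ≤ 16, interest score 11 + 6 = 17.
Best is Systems and Compilers with total interest score 20.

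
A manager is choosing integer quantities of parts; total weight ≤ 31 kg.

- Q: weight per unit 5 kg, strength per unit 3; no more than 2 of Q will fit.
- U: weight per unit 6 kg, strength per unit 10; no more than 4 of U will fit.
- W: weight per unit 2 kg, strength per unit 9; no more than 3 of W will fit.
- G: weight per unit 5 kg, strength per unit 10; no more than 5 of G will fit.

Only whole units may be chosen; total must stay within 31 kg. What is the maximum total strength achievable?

77

1×Q, 3×W, and 4×G: weight 31 ≤ 31, strength 1·3 + 3·9 + 4·10 = 70.
3×W and 5×G: weight 31 ≤ 31, strength 3·9 + 5·10 = 77.
Best is 77.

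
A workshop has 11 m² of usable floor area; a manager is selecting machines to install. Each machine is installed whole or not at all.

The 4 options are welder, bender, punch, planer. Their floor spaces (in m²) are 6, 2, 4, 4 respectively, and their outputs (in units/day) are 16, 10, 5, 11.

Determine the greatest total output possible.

This is an integer program with binary decision variables.
Allowing fractional choices, the relaxed optimum would be about 34.3, but machines are indivisible.
welder + bender: floor space 6 + 2 = 8 ≤ 11, output 16 + 10 = 26.
bender + punch + planer: floor space 2 + 4 + 4 = 10 ≤ 11, output 10 + 5 + 11 = 26.
welder + planer: floor space 6 + 4 = 10 ≤ 11, output 16 + 11 = 27.
Best is welder and planer with total output 27.

27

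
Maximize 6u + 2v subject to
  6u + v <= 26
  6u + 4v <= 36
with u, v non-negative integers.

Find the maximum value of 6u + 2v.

(u,v)=(4,2) is feasible, giving 28.
(u,v)=(3,4) is feasible, giving 26.
(u,v)=(4,1) is feasible, giving 26.
Maximum is 28 at (u,v)=(4,2).

28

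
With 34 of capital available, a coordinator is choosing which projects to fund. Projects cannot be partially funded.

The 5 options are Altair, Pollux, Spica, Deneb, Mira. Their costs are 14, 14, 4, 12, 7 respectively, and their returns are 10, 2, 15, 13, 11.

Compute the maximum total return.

Allowing fractional choices, the relaxed optimum would be about 46.9, but projects are indivisible.
Altair + Spica + Mira: cost 14 + 4 + 7 = 25 ≤ 34, return 10 + 15 + 11 = 36.
Altair + Spica + Deneb: cost 14 + 4 + 12 = 30 ≤ 34, return 10 + 15 + 13 = 38.
Spica + Deneb + Mira: cost 4 + 12 + 7 = 23 ≤ 34, return 15 + 13 + 11 = 39.
Best is Spica, Deneb, and Mira with total return 39.

39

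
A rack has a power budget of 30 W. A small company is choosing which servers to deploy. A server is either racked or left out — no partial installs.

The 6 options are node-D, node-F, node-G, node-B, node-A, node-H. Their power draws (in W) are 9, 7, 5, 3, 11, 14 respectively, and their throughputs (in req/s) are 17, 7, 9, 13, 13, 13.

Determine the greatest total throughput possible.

52

Treat it as a binary knapsack problem.
node-D + node-F + node-B + node-A: power draw 9 + 7 + 3 + 11 = 30 ≤ 30, throughput 17 + 7 + 13 + 13 = 50.
node-D + node-G + node-B + node-A: power draw 9 + 5 + 3 + 11 = 28 ≤ 30, throughput 17 + 9 + 13 + 13 = 52.
Best is node-D, node-G, node-B, and node-A with total throughput 52.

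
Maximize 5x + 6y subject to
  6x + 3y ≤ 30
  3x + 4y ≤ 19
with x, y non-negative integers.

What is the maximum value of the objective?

(x,y)=(1,4): 6·1+3·4=18≤30, 3·1+4·4=19≤19, objective 29.
(x,y)=(2,3): 6·2+3·3=21≤30, 3·2+4·3=18≤19, objective 28.
(x,y)=(3,2): 6·3+3·2=24≤30, 3·3+4·2=17≤19, objective 27.
The best lattice point is (1,4), giving 29.

29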